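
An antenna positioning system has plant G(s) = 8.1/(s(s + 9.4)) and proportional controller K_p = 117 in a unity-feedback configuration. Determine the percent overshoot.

Closed-loop characteristic equation: s² + 9.4s + 947.7 = 0, so ω_n = 30.78 rad/s and ζ = 9.4/(2·30.78) = 0.1527.
%OS = 100·exp(−πζ/√(1−ζ²)) = 100·exp(−π·0.1527/√0.9767) = 61.5%.

61.5%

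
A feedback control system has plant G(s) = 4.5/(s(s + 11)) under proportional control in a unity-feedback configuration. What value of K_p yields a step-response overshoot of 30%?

K_p = 52.5

From %OS = 100·exp(−πζ/√(1−ζ²)) = 30%, ζ = −ln(0.3)/√(π²+ln²(0.3)) = 0.3579.
Characteristic equation s² + 11s + 4.5K_p = 0 gives ζ = 11/(2√(4.5K_p)).
Setting ζ = 0.3579: √(4.5K_p) = 11/(2·0.3579) = 15.37, so K_p = 236.2/4.5 = 52.5.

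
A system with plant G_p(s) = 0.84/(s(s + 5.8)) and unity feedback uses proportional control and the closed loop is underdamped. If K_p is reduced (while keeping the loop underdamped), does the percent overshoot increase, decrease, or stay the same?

ζ = 5.8/(2√(0.84K_p)) rises as K_p falls; higher damping means less overshoot.

decrease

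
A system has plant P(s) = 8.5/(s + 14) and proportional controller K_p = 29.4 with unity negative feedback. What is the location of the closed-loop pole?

s = -263.9

Closed-loop transfer function: T(s) = K_p·P(s)/(1 + K_p·P(s)) = 249.9/(s + 14 + 249.9) = 249.9/(s + 263.9).
The closed-loop pole is at s = −263.9.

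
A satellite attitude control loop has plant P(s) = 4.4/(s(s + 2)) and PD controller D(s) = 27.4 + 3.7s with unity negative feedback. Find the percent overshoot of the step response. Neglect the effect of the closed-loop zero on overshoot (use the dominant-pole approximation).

Forward path: (27.4 + 3.7s)·4.4/(s(s+2)). The closed-loop characteristic equation is s² + (2 + 4.4·3.7)s + 4.4·27.4 = 0.
That is s² + 18.28s + 120.6 = 0, so ω_n = 10.98 rad/s and ζ = 18.28/(2·10.98) = 0.8324.
%OS = 100·exp(−πζ/√(1−ζ²)) = 0.892%.

0.892%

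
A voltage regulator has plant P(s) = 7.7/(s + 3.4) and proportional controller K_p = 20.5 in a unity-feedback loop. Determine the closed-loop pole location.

Closed-loop transfer function: T(s) = K_p·P(s)/(1 + K_p·P(s)) = 157.8/(s + 3.4 + 157.8) = 157.8/(s + 161.2).
The closed-loop pole is at s = −161.2.

s = -161.2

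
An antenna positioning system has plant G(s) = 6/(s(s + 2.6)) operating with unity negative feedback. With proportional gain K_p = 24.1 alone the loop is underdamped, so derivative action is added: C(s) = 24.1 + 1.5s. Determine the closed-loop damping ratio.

Forward path: (24.1 + 1.5s)·6/(s(s+2.6)). The closed-loop characteristic equation is s² + (2.6 + 6·1.5)s + 6·24.1 = 0.
That is s² + 11.6s + 144.6 = 0, so ω_n = 12.02 rad/s and ζ = 11.6/(2·12.02) = 0.4823.

ζ = 0.482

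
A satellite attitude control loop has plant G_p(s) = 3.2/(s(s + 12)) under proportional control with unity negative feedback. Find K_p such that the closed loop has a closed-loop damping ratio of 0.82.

Closed-loop characteristic equation: s² + 12s + K_p·3.2 = 0.
So ω_n = √(3.2K_p) and 2ζω_n = 12, giving ζ = 12/(2√(3.2K_p)).
Setting ζ = 0.82: √(3.2K_p) = 12/(2·0.82) = 7.317, so K_p = 53.54/3.2 = 16.7.

K_p = 16.7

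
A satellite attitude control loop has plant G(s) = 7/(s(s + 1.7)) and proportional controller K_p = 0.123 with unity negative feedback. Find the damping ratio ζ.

1 + K_p·G(s) = 0 gives s² + 1.7s + 0.861 = 0.
So ω_n² = 0.861 ⇒ ω_n = 0.9279 rad/s, and ζ = 1.7/(2ω_n) = 0.916.

ζ = 0.916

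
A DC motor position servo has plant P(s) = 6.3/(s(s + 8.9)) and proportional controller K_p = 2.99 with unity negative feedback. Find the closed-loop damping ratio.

ζ = 1.03

With unity feedback the closed-loop characteristic equation is s² + 8.9s + 2.99·6.3 = s² + 8.9s + 18.84 = 0.
Matching s² + 2ζω_n s + ω_n²: ω_n = √18.84 = 4.34 rad/s and 2ζω_n = 8.9, so ζ = 8.9/(2·4.34) = 1.03.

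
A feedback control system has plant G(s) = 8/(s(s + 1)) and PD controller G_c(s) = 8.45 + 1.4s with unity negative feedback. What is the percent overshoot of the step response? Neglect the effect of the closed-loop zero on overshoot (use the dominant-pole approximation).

3.09%

Forward path: (8.45 + 1.4s)·8/(s(s+1)). The closed-loop characteristic equation is s² + (1 + 8·1.4)s + 8·8.45 = 0.
That is s² + 12.2s + 67.6 = 0, so ω_n = 8.222 rad/s and ζ = 12.2/(2·8.222) = 0.7419.
%OS = 100·exp(−πζ/√(1−ζ²)) = 3.09%.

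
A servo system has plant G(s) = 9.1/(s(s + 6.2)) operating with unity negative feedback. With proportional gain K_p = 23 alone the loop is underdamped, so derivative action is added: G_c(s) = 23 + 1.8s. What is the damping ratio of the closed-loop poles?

Forward path: (23 + 1.8s)·9.1/(s(s+6.2)). The closed-loop characteristic equation is s² + (6.2 + 9.1·1.8)s + 9.1·23 = 0.
That is s² + 22.58s + 209.3 = 0, so ω_n = 14.47 rad/s and ζ = 22.58/(2·14.47) = 0.7804.

ζ = 0.78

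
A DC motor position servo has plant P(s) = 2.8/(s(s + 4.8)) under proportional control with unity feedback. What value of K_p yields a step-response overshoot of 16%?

K_p = 8.1

From %OS = 100·exp(−πζ/√(1−ζ²)) = 16%, ζ = −ln(0.16)/√(π²+ln²(0.16)) = 0.5039.
Characteristic equation s² + 4.8s + 2.8K_p = 0 gives ζ = 4.8/(2√(2.8K_p)).
Setting ζ = 0.5039: √(2.8K_p) = 4.8/(2·0.5039) = 4.763, so K_p = 22.69/2.8 = 8.1.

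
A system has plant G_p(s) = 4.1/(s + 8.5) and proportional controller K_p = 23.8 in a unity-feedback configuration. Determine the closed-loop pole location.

s = -106.1

Closed-loop transfer function: T(s) = K_p·G_p(s)/(1 + K_p·G_p(s)) = 97.58/(s + 8.5 + 97.58) = 97.58/(s + 106.1).
The closed-loop pole is at s = −106.1.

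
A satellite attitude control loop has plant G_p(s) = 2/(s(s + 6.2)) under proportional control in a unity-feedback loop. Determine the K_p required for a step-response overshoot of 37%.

K_p = 52.8

From %OS = 100·exp(−πζ/√(1−ζ²)) = 37%, ζ = −ln(0.37)/√(π²+ln²(0.37)) = 0.3017.
Characteristic equation s² + 6.2s + 2K_p = 0 gives ζ = 6.2/(2√(2K_p)).
Setting ζ = 0.3017: √(2K_p) = 6.2/(2·0.3017) = 10.27, so K_p = 105.6/2 = 52.8.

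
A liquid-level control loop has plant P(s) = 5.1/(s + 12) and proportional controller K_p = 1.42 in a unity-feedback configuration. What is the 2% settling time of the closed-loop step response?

Closed-loop transfer function: T(s) = K_p·P(s)/(1 + K_p·P(s)) = 7.242/(s + 12 + 7.242) = 7.242/(s + 19.24).
Time constant τ = 1/19.24 = 0.05197 s, so the 2% settling time is about 4τ = 0.208 s.

T_s ≈ 0.208 s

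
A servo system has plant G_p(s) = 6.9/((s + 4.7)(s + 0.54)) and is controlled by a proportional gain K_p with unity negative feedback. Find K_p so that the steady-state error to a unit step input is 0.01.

K_p = 36.4

Steady-state error for a unit step on this type-0 loop is 1/(1 + K_p·G_p(0)).
G_p(0) = 2.719. Require 1/(1 + K_p·2.719) = 0.01, so 1 + 2.719·K_p = 100.
K_p = (100 − 1)/2.719 = 36.4.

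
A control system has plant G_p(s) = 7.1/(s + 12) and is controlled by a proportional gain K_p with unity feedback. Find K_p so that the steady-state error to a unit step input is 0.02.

K_p = 82.8

Steady-state error for a unit step on this type-0 loop is 1/(1 + K_p·G_p(0)).
G_p(0) = 0.5917. Require 1/(1 + K_p·0.5917) = 0.02, so 1 + 0.5917·K_p = 50.
K_p = (50 − 1)/0.5917 = 82.8.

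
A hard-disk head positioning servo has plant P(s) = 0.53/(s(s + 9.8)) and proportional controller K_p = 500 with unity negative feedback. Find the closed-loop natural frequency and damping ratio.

ω_n = 16.3 rad/s, ζ = 0.301

The closed-loop denominator is s(s+9.8) + 500·0.53 = s² + 9.8s + 265.
Matching s² + 2ζω_n s + ω_n²: ω_n = √265 = 16.28 rad/s and 2ζω_n = 9.8, so ζ = 9.8/(2·16.28) = 0.301.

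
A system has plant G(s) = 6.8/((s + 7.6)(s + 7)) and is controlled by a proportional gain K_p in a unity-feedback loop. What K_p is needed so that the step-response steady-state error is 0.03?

For a type-0 loop with proportional control, e_ss = 1/(1 + K_p·G(0)).
G(0) = 0.1278. Require 1/(1 + K_p·0.1278) = 0.03, so 1 + 0.1278·K_p = 33.33.
K_p = (33.33 − 1)/0.1278 = 253.

K_p = 253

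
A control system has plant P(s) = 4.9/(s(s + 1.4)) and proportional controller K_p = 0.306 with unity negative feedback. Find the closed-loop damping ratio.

The closed-loop denominator is s(s+1.4) + 0.306·4.9 = s² + 1.4s + 1.499.
So ω_n² = 1.499 ⇒ ω_n = 1.224 rad/s, and ζ = 1.4/(2ω_n) = 0.572.

ζ = 0.572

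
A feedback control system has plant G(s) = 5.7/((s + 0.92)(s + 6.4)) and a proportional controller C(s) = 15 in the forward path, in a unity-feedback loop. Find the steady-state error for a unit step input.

The loop is type 0. Static position error constant K_pos = C(0)·G(0) = 15·0.9681 = 14.52.
Steady-state error to a unit step: e_ss = 1/(1+K_pos) = 1/15.52 = 0.0644.

0.0644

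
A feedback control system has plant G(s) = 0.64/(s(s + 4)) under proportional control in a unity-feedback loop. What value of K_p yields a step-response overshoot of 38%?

From %OS = 100·exp(−πζ/√(1−ζ²)) = 38%, ζ = −ln(0.38)/√(π²+ln²(0.38)) = 0.2943.
Characteristic equation s² + 4s + 0.64K_p = 0 gives ζ = 4/(2√(0.64K_p)).
Setting ζ = 0.2943: √(0.64K_p) = 4/(2·0.2943) = 6.795, so K_p = 46.17/0.64 = 72.1.

K_p = 72.1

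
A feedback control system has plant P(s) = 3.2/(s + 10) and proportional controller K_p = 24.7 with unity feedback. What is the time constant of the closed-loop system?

Closed-loop transfer function: T(s) = K_p·P(s)/(1 + K_p·P(s)) = 79.04/(s + 10 + 79.04) = 79.04/(s + 89.04).
Time constant τ = 1/89.04 = 0.0112 s.

τ = 0.0112 s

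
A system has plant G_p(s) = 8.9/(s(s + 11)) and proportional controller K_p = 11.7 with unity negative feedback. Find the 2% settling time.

T_s ≈ 0.727 s

From 1 + K_pG_p(s) = 0: s² + 11s + 104.1 = 0 ⇒ ω_n = 10.2, ζ = 0.539.
2% settling time T_s ≈ 4/(ζω_n) = 4/5.5 = 0.727 s.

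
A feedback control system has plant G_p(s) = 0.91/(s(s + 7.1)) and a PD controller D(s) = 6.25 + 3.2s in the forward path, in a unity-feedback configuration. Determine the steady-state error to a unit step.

0

The open loop D(s)G_p(s) has a pole at the origin (type 1), so the static position error constant is infinite and e_ss = 1/(1+∞) = 0.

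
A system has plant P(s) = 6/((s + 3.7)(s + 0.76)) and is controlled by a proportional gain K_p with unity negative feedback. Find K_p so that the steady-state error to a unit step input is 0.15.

K_p = 2.66

The loop is type 0, so e_ss(step) = 1/(1 + K_pos) with K_pos = K_p·P(0).
P(0) = 2.134. Require 1/(1 + K_p·2.134) = 0.15, so 1 + 2.134·K_p = 6.667.
K_p = (6.667 − 1)/2.134 = 2.66.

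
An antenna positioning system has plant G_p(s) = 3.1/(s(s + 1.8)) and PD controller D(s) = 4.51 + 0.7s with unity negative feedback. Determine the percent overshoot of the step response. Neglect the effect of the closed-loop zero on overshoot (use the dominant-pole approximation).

Forward path: (4.51 + 0.7s)·3.1/(s(s+1.8)). The closed-loop characteristic equation is s² + (1.8 + 3.1·0.7)s + 3.1·4.51 = 0.
That is s² + 3.97s + 13.98 = 0, so ω_n = 3.739 rad/s and ζ = 3.97/(2·3.739) = 0.5309.
%OS = 100·exp(−πζ/√(1−ζ²)) = 14%.

14%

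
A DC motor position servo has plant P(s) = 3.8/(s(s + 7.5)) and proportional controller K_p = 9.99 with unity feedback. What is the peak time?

T_p = 0.643 s

From 1 + K_pP(s) = 0: s² + 7.5s + 37.96 = 0 ⇒ ω_n = 6.161, ζ = 0.6086.
Damped frequency ω_d = ω_n√(1−ζ²) = 4.889 rad/s, so peak time T_p = π/ω_d = 0.643 s.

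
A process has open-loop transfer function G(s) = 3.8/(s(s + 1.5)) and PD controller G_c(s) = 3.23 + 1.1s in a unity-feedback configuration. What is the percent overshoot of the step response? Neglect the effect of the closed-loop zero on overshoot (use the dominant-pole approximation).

1.29%

Forward path: (3.23 + 1.1s)·3.8/(s(s+1.5)). The closed-loop characteristic equation is s² + (1.5 + 3.8·1.1)s + 3.8·3.23 = 0.
That is s² + 5.68s + 12.27 = 0, so ω_n = 3.503 rad/s and ζ = 5.68/(2·3.503) = 0.8106.
%OS = 100·exp(−πζ/√(1−ζ²)) = 1.29%.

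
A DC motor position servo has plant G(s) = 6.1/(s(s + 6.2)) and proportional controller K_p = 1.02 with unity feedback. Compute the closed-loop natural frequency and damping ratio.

ω_n = 2.49 rad/s, ζ = 1.24

With unity feedback the closed-loop characteristic equation is s² + 6.2s + 1.02·6.1 = s² + 6.2s + 6.222 = 0.
Matching s² + 2ζω_n s + ω_n²: ω_n = √6.222 = 2.494 rad/s and 2ζω_n = 6.2, so ζ = 6.2/(2·2.494) = 1.24.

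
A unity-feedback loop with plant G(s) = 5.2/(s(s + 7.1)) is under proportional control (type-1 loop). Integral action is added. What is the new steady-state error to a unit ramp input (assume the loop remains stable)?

The integrator raises the loop to type 2, so K_v → ∞ and e_ss to a ramp is zero.

0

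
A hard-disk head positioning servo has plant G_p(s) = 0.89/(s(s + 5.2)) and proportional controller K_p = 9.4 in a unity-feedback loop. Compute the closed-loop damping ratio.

ζ = 0.899

1 + K_p·G_p(s) = 0 gives s² + 5.2s + 8.366 = 0.
Matching s² + 2ζω_n s + ω_n²: ω_n = √8.366 = 2.892 rad/s and 2ζω_n = 5.2, so ζ = 5.2/(2·2.892) = 0.899.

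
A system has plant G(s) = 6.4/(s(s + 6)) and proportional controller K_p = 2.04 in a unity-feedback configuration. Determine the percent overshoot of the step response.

From 1 + K_pG(s) = 0: s² + 6s + 13.06 = 0 ⇒ ω_n = 3.613, ζ = 0.8303.
%OS = 100·exp(−πζ/√(1−ζ²)) = 100·exp(−π·0.8303/√0.3107) = 0.928%.

0.928%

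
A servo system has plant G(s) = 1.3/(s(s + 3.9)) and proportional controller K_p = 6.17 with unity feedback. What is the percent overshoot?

From 1 + K_pG(s) = 0: s² + 3.9s + 8.021 = 0 ⇒ ω_n = 2.832, ζ = 0.6885.
%OS = 100·exp(−πζ/√(1−ζ²)) = 100·exp(−π·0.6885/√0.5259) = 5.07%.

5.07%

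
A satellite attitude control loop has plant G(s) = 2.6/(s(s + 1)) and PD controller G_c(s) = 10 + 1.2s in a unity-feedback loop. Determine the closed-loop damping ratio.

ζ = 0.404

Forward path: (10 + 1.2s)·2.6/(s(s+1)). The closed-loop characteristic equation is s² + (1 + 2.6·1.2)s + 2.6·10 = 0.
That is s² + 4.12s + 26 = 0, so ω_n = 5.099 rad/s and ζ = 4.12/(2·5.099) = 0.404.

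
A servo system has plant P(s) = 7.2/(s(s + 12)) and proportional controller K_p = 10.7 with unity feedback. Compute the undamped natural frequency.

ω_n = 8.78 rad/s

1 + K_p·P(s) = 0 gives s² + 12s + 77.04 = 0.
So ω_n² = 77.04 ⇒ ω_n = 8.777 rad/s, and ζ = 12/(2ω_n) = 0.684.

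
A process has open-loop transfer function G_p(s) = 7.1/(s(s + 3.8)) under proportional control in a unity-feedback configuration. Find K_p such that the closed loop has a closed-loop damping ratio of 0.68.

Closed-loop characteristic equation: s² + 3.8s + K_p·7.1 = 0.
So ω_n = √(7.1K_p) and 2ζω_n = 3.8, giving ζ = 3.8/(2√(7.1K_p)).
Setting ζ = 0.68: √(7.1K_p) = 3.8/(2·0.68) = 2.794, so K_p = 7.807/7.1 = 1.1.

K_p = 1.1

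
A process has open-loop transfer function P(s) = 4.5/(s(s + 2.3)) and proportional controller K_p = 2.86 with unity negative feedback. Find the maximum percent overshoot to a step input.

34.5%

Closed-loop characteristic equation: s² + 2.3s + 12.87 = 0, so ω_n = 3.587 rad/s and ζ = 2.3/(2·3.587) = 0.3206.
%OS = 100·exp(−πζ/√(1−ζ²)) = 100·exp(−π·0.3206/√0.8972) = 34.5%.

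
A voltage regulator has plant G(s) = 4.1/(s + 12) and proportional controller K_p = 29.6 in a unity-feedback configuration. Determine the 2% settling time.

Closed-loop transfer function: T(s) = K_p·G(s)/(1 + K_p·G(s)) = 121.4/(s + 12 + 121.4) = 121.4/(s + 133.4).
Time constant τ = 1/133.4 = 0.007499 s, so the 2% settling time is about 4τ = 0.03 s.

T_s ≈ 0.03 s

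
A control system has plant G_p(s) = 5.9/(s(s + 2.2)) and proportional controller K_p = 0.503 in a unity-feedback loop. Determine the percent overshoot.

7.38%

The closed-loop denominator s² + 2.2s + 2.968 gives ω_n = √2.968 = 1.723 and ζ = 2.2/(2ω_n) = 0.6385.
%OS = 100·exp(−πζ/√(1−ζ²)) = 100·exp(−π·0.6385/√0.5923) = 7.38%.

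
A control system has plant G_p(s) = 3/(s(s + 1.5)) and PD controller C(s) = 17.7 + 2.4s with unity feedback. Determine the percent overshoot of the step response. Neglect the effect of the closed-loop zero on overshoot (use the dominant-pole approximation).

Forward path: (17.7 + 2.4s)·3/(s(s+1.5)). The closed-loop characteristic equation is s² + (1.5 + 3·2.4)s + 3·17.7 = 0.
That is s² + 8.7s + 53.1 = 0, so ω_n = 7.287 rad/s and ζ = 8.7/(2·7.287) = 0.597.
%OS = 100·exp(−πζ/√(1−ζ²)) = 9.66%.

9.66%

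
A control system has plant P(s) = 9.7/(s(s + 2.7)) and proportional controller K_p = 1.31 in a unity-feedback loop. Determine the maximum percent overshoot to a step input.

From 1 + K_pP(s) = 0: s² + 2.7s + 12.71 = 0 ⇒ ω_n = 3.565, ζ = 0.3787.
%OS = 100·exp(−πζ/√(1−ζ²)) = 100·exp(−π·0.3787/√0.8566) = 27.7%.

27.7%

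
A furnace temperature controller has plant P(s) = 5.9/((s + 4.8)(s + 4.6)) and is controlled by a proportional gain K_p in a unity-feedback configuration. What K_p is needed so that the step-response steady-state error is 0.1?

Steady-state error for a unit step on this type-0 loop is 1/(1 + K_p·P(0)).
P(0) = 0.2672. Require 1/(1 + K_p·0.2672) = 0.1, so 1 + 0.2672·K_p = 10.
K_p = (10 − 1)/0.2672 = 33.7.

K_p = 33.7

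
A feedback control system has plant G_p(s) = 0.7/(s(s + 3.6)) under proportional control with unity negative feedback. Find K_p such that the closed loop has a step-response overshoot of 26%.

K_p = 29.8

From %OS = 100·exp(−πζ/√(1−ζ²)) = 26%, ζ = −ln(0.26)/√(π²+ln²(0.26)) = 0.3941.
Characteristic equation s² + 3.6s + 0.7K_p = 0 gives ζ = 3.6/(2√(0.7K_p)).
Setting ζ = 0.3941: √(0.7K_p) = 3.6/(2·0.3941) = 4.568, so K_p = 20.86/0.7 = 29.8.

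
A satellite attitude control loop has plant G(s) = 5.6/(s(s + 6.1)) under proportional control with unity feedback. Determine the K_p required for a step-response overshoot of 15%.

From %OS = 100·exp(−πζ/√(1−ζ²)) = 15%, ζ = −ln(0.15)/√(π²+ln²(0.15)) = 0.5169.
Characteristic equation s² + 6.1s + 5.6K_p = 0 gives ζ = 6.1/(2√(5.6K_p)).
Setting ζ = 0.5169: √(5.6K_p) = 6.1/(2·0.5169) = 5.9, so K_p = 34.81/5.6 = 6.22.

K_p = 6.22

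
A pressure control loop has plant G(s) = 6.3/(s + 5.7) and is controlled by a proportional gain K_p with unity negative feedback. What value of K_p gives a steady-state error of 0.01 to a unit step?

K_p = 89.6

The loop is type 0, so e_ss(step) = 1/(1 + K_pos) with K_pos = K_p·G(0).
G(0) = 1.105. Require 1/(1 + K_p·1.105) = 0.01, so 1 + 1.105·K_p = 100.
K_p = (100 − 1)/1.105 = 89.6.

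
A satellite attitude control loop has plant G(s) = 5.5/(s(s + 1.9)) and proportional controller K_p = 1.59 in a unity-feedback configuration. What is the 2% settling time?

Closed-loop characteristic equation: s² + 1.9s + 8.745 = 0, so ω_n = 2.957 rad/s and ζ = 1.9/(2·2.957) = 0.3213.
2% settling time T_s ≈ 4/(ζω_n) = 4/0.95 = 4.21 s.

T_s ≈ 4.21 s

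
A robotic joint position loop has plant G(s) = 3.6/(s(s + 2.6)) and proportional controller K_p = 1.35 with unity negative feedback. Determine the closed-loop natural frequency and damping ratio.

ω_n = 2.2 rad/s, ζ = 0.59

1 + K_p·G(s) = 0 gives s² + 2.6s + 4.86 = 0.
Matching s² + 2ζω_n s + ω_n²: ω_n = √4.86 = 2.205 rad/s and 2ζω_n = 2.6, so ζ = 2.6/(2·2.205) = 0.59.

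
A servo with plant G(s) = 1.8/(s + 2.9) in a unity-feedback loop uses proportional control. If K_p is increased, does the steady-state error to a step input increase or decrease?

decrease

e_ss = 1/(1 + K_p·G(0)); a larger K_p raises the denominator, so e_ss decreases.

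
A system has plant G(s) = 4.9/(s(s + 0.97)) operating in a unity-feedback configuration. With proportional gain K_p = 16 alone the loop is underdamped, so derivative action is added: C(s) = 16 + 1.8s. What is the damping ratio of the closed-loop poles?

Forward path: (16 + 1.8s)·4.9/(s(s+0.97)). The closed-loop characteristic equation is s² + (0.97 + 4.9·1.8)s + 4.9·16 = 0.
That is s² + 9.79s + 78.4 = 0, so ω_n = 8.854 rad/s and ζ = 9.79/(2·8.854) = 0.5528.

ζ = 0.553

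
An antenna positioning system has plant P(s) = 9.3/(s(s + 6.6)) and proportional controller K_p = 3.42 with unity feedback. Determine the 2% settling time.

The closed-loop denominator s² + 6.6s + 31.81 gives ω_n = √31.81 = 5.64 and ζ = 6.6/(2ω_n) = 0.5851.
2% settling time T_s ≈ 4/(ζω_n) = 4/3.3 = 1.21 s.

T_s ≈ 1.21 s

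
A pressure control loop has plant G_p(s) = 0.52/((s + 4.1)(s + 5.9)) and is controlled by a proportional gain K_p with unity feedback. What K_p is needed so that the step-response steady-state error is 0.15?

Steady-state error for a unit step on this type-0 loop is 1/(1 + K_p·G_p(0)).
G_p(0) = 0.0215. Require 1/(1 + K_p·0.0215) = 0.15, so 1 + 0.0215·K_p = 6.667.
K_p = (6.667 − 1)/0.0215 = 264.

K_p = 264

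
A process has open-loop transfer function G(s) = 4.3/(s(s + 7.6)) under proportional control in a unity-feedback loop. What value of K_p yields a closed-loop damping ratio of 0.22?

K_p = 69.4

Closed-loop characteristic equation: s² + 7.6s + K_p·4.3 = 0.
So ω_n = √(4.3K_p) and 2ζω_n = 7.6, giving ζ = 7.6/(2√(4.3K_p)).
Setting ζ = 0.22: √(4.3K_p) = 7.6/(2·0.22) = 17.27, so K_p = 298.3/4.3 = 69.4.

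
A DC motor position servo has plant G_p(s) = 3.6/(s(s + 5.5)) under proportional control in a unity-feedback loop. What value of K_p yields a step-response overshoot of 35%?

From %OS = 100·exp(−πζ/√(1−ζ²)) = 35%, ζ = −ln(0.35)/√(π²+ln²(0.35)) = 0.3169.
Characteristic equation s² + 5.5s + 3.6K_p = 0 gives ζ = 5.5/(2√(3.6K_p)).
Setting ζ = 0.3169: √(3.6K_p) = 5.5/(2·0.3169) = 8.677, so K_p = 75.29/3.6 = 20.9.

K_p = 20.9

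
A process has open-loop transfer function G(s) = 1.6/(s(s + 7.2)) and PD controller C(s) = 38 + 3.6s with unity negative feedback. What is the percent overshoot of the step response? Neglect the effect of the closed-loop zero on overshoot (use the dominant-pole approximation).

Forward path: (38 + 3.6s)·1.6/(s(s+7.2)). The closed-loop characteristic equation is s² + (7.2 + 1.6·3.6)s + 1.6·38 = 0.
That is s² + 12.96s + 60.8 = 0, so ω_n = 7.797 rad/s and ζ = 12.96/(2·7.797) = 0.831.
%OS = 100·exp(−πζ/√(1−ζ²)) = 0.915%.

0.915%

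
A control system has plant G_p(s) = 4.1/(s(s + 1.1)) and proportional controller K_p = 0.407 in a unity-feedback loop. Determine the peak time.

T_p = 2.69 s

Closed-loop characteristic equation: s² + 1.1s + 1.669 = 0, so ω_n = 1.292 rad/s and ζ = 1.1/(2·1.292) = 0.4258.
Damped frequency ω_d = ω_n√(1−ζ²) = 1.169 rad/s, so peak time T_p = π/ω_d = 2.69 s.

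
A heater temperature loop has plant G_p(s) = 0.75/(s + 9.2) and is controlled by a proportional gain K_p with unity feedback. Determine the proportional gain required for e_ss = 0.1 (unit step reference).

K_p = 110

Steady-state error for a unit step on this type-0 loop is 1/(1 + K_p·G_p(0)).
G_p(0) = 0.08152. Require 1/(1 + K_p·0.08152) = 0.1, so 1 + 0.08152·K_p = 10.
K_p = (10 − 1)/0.08152 = 110.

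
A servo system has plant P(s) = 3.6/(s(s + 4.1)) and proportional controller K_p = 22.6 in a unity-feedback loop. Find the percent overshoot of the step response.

From 1 + K_pP(s) = 0: s² + 4.1s + 81.36 = 0 ⇒ ω_n = 9.02, ζ = 0.2273.
%OS = 100·exp(−πζ/√(1−ζ²)) = 100·exp(−π·0.2273/√0.9483) = 48%.

48%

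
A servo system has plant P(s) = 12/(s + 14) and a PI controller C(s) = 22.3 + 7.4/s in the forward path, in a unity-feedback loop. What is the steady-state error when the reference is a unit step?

0

The open loop C(s)P(s) has a pole at the origin (type 1), so the static position error constant is infinite and e_ss = 1/(1+∞) = 0.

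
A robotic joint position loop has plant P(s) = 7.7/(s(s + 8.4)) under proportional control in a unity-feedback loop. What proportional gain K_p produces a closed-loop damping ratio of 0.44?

K_p = 11.8

Closed-loop characteristic equation: s² + 8.4s + K_p·7.7 = 0.
So ω_n = √(7.7K_p) and 2ζω_n = 8.4, giving ζ = 8.4/(2√(7.7K_p)).
Setting ζ = 0.44: √(7.7K_p) = 8.4/(2·0.44) = 9.545, so K_p = 91.12/7.7 = 11.8.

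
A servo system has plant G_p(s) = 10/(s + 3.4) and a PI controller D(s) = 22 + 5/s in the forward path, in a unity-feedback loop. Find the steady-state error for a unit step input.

0

The open loop D(s)G_p(s) has a pole at the origin (type 1), so the static position error constant is infinite and e_ss = 1/(1+∞) = 0.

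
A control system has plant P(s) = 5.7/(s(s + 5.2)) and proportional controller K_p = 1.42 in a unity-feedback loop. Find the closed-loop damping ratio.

The closed-loop denominator is s(s+5.2) + 1.42·5.7 = s² + 5.2s + 8.094.
Matching s² + 2ζω_n s + ω_n²: ω_n = √8.094 = 2.845 rad/s and 2ζω_n = 5.2, so ζ = 5.2/(2·2.845) = 0.914.

ζ = 0.914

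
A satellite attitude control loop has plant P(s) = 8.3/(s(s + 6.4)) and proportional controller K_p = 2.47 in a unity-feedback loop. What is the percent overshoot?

From 1 + K_pP(s) = 0: s² + 6.4s + 20.5 = 0 ⇒ ω_n = 4.528, ζ = 0.7067.
%OS = 100·exp(−πζ/√(1−ζ²)) = 100·exp(−π·0.7067/√0.5005) = 4.34%.

4.34%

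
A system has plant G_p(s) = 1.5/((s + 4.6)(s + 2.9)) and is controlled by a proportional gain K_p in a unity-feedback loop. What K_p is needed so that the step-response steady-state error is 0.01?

K_p = 880

For a type-0 loop with proportional control, e_ss = 1/(1 + K_p·G_p(0)).
G_p(0) = 0.1124. Require 1/(1 + K_p·0.1124) = 0.01, so 1 + 0.1124·K_p = 100.
K_p = (100 − 1)/0.1124 = 880.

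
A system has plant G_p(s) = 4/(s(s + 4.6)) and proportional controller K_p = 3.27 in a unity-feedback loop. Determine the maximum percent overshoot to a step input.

From 1 + K_pG_p(s) = 0: s² + 4.6s + 13.08 = 0 ⇒ ω_n = 3.617, ζ = 0.636.
%OS = 100·exp(−πζ/√(1−ζ²)) = 100·exp(−π·0.636/√0.5956) = 7.51%.

7.51%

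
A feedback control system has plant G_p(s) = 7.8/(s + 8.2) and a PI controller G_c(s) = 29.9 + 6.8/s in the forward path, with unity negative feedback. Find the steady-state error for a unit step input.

0

The open loop G_c(s)G_p(s) has a pole at the origin (type 1), so the static position error constant is infinite and e_ss = 1/(1+∞) = 0.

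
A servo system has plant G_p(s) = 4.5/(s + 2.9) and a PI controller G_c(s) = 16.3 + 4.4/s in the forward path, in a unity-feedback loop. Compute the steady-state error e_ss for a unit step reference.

The open loop G_c(s)G_p(s) has a pole at the origin (type 1), so the static position error constant is infinite and e_ss = 1/(1+∞) = 0.

0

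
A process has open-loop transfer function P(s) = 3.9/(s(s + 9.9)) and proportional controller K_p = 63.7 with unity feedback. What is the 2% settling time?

From 1 + K_pP(s) = 0: s² + 9.9s + 248.4 = 0 ⇒ ω_n = 15.76, ζ = 0.3141.
2% settling time T_s ≈ 4/(ζω_n) = 4/4.95 = 0.808 s.

T_s ≈ 0.808 s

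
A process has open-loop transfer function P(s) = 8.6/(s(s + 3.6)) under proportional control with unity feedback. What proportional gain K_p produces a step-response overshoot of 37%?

K_p = 4.14

From %OS = 100·exp(−πζ/√(1−ζ²)) = 37%, ζ = −ln(0.37)/√(π²+ln²(0.37)) = 0.3017.
Characteristic equation s² + 3.6s + 8.6K_p = 0 gives ζ = 3.6/(2√(8.6K_p)).
Setting ζ = 0.3017: √(8.6K_p) = 3.6/(2·0.3017) = 5.966, so K_p = 35.59/8.6 = 4.14.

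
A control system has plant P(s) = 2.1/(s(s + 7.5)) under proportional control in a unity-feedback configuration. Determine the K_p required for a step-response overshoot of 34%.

From %OS = 100·exp(−πζ/√(1−ζ²)) = 34%, ζ = −ln(0.34)/√(π²+ln²(0.34)) = 0.3248.
Characteristic equation s² + 7.5s + 2.1K_p = 0 gives ζ = 7.5/(2√(2.1K_p)).
Setting ζ = 0.3248: √(2.1K_p) = 7.5/(2·0.3248) = 11.55, so K_p = 133.3/2.1 = 63.5.

K_p = 63.5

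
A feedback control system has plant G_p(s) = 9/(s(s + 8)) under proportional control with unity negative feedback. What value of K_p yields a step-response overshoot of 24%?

K_p = 10.4

From %OS = 100·exp(−πζ/√(1−ζ²)) = 24%, ζ = −ln(0.24)/√(π²+ln²(0.24)) = 0.4136.
Characteristic equation s² + 8s + 9K_p = 0 gives ζ = 8/(2√(9K_p)).
Setting ζ = 0.4136: √(9K_p) = 8/(2·0.4136) = 9.671, so K_p = 93.54/9 = 10.4.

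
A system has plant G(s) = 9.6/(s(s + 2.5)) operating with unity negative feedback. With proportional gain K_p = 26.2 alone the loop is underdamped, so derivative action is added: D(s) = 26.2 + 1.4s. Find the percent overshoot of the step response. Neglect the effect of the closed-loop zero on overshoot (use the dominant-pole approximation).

Forward path: (26.2 + 1.4s)·9.6/(s(s+2.5)). The closed-loop characteristic equation is s² + (2.5 + 9.6·1.4)s + 9.6·26.2 = 0.
That is s² + 15.94s + 251.5 = 0, so ω_n = 15.86 rad/s and ζ = 15.94/(2·15.86) = 0.5025.
%OS = 100·exp(−πζ/√(1−ζ²)) = 16.1%.

16.1%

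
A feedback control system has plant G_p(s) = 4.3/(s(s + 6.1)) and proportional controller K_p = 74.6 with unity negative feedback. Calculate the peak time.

T_p = 0.178 s

Closed-loop characteristic equation: s² + 6.1s + 320.8 = 0, so ω_n = 17.91 rad/s and ζ = 6.1/(2·17.91) = 0.1703.
Damped frequency ω_d = ω_n√(1−ζ²) = 17.65 rad/s, so peak time T_p = π/ω_d = 0.178 s.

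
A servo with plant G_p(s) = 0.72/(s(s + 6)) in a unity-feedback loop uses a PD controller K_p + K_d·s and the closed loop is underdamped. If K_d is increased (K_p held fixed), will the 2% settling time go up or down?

decrease

Characteristic equation s² + (6 + 0.72K_d)s + 0.72K_p = 0: raising K_d increases ζω_n = (6+0.72K_d)/2 while the loop stays underdamped, so T_s ≈ 4/(ζω_n) decreases.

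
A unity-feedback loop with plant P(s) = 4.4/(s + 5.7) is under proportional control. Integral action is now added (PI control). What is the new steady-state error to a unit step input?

The integrator makes K_pos = lim_{s→0} C(s)G(s) infinite, so e_ss = 1/(1+K_pos) = 0.

0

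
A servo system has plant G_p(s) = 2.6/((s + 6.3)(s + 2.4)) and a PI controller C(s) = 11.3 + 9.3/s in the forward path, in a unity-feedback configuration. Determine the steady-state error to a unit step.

The open loop C(s)G_p(s) has a pole at the origin (type 1), so the static position error constant is infinite and e_ss = 1/(1+∞) = 0.

0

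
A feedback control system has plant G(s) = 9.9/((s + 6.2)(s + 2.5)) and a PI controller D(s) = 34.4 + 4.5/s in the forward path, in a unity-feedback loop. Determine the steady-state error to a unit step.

The open loop D(s)G(s) has a pole at the origin (type 1), so the static position error constant is infinite and e_ss = 1/(1+∞) = 0.

0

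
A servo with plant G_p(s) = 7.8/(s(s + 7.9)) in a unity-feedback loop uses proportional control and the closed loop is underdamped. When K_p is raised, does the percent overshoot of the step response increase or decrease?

ζ = 7.9/(2√(7.8K_p)) decreases as K_p grows; lower damping means more overshoot.

increase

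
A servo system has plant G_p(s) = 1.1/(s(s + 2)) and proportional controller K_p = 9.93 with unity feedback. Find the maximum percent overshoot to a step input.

36.9%

The closed-loop denominator s² + 2s + 10.92 gives ω_n = √10.92 = 3.305 and ζ = 2/(2ω_n) = 0.3026.
%OS = 100·exp(−πζ/√(1−ζ²)) = 100·exp(−π·0.3026/√0.9085) = 36.9%.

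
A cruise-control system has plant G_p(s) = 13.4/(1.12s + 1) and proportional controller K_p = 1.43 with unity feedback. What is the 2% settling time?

T_s ≈ 0.222 s

Closed loop: T(s) = K_p·G_p/(1+K_p·G_p) = 19.16/(1.12s + 1 + 19.16), with pole at s = −(1 + 19.16)/1.12 = −18.
τ = 1/18 = 0.05555 s, so 2% settling time ≈ 4τ = 0.222 s.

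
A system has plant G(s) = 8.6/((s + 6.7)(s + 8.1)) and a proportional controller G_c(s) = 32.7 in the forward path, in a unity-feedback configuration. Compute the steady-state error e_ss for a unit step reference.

0.162

The loop is type 0. Static position error constant K_pos = G_c(0)·G(0) = 32.7·0.1585 = 5.182.
Steady-state error to a unit step: e_ss = 1/(1+K_pos) = 1/6.182 = 0.162.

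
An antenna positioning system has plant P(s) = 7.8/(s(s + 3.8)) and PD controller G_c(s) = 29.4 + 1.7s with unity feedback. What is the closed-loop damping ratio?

Forward path: (29.4 + 1.7s)·7.8/(s(s+3.8)). The closed-loop characteristic equation is s² + (3.8 + 7.8·1.7)s + 7.8·29.4 = 0.
That is s² + 17.06s + 229.3 = 0, so ω_n = 15.14 rad/s and ζ = 17.06/(2·15.14) = 0.5633.

ζ = 0.563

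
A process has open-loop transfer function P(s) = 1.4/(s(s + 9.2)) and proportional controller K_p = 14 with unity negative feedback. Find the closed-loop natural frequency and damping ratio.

ω_n = 4.43 rad/s, ζ = 1.04

The closed-loop denominator is s(s+9.2) + 14·1.4 = s² + 9.2s + 19.6.
Matching s² + 2ζω_n s + ω_n²: ω_n = √19.6 = 4.427 rad/s and 2ζω_n = 9.2, so ζ = 9.2/(2·4.427) = 1.04.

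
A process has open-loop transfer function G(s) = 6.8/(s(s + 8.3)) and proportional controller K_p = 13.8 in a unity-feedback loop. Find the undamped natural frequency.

ω_n = 9.69 rad/s

With unity feedback the closed-loop characteristic equation is s² + 8.3s + 13.8·6.8 = s² + 8.3s + 93.84 = 0.
Matching s² + 2ζω_n s + ω_n²: ω_n = √93.84 = 9.687 rad/s and 2ζω_n = 8.3, so ζ = 8.3/(2·9.687) = 0.428.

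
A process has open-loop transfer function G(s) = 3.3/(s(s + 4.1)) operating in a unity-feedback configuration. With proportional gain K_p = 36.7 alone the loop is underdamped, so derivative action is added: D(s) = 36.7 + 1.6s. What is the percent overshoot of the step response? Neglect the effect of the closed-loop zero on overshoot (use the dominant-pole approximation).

22.8%

Forward path: (36.7 + 1.6s)·3.3/(s(s+4.1)). The closed-loop characteristic equation is s² + (4.1 + 3.3·1.6)s + 3.3·36.7 = 0.
That is s² + 9.38s + 121.1 = 0, so ω_n = 11 rad/s and ζ = 9.38/(2·11) = 0.4262.
%OS = 100·exp(−πζ/√(1−ζ²)) = 22.8%.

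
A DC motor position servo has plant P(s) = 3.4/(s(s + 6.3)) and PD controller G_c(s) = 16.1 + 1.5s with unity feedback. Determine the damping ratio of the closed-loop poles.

ζ = 0.77

Forward path: (16.1 + 1.5s)·3.4/(s(s+6.3)). The closed-loop characteristic equation is s² + (6.3 + 3.4·1.5)s + 3.4·16.1 = 0.
That is s² + 11.4s + 54.74 = 0, so ω_n = 7.399 rad/s and ζ = 11.4/(2·7.399) = 0.7704.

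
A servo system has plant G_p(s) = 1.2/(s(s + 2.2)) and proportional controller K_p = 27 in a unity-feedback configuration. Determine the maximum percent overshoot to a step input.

The closed-loop denominator s² + 2.2s + 32.4 gives ω_n = √32.4 = 5.692 and ζ = 2.2/(2ω_n) = 0.1933.
%OS = 100·exp(−πζ/√(1−ζ²)) = 100·exp(−π·0.1933/√0.9627) = 53.9%.

53.9%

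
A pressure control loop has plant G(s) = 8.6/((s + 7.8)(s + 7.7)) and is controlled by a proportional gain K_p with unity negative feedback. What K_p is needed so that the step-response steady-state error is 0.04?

For a type-0 loop with proportional control, e_ss = 1/(1 + K_p·G(0)).
G(0) = 0.1432. Require 1/(1 + K_p·0.1432) = 0.04, so 1 + 0.1432·K_p = 25.
K_p = (25 − 1)/0.1432 = 168.

K_p = 168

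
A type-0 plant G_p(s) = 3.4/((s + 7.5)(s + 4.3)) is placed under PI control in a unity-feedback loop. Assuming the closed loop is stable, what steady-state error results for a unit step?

0

The PI controller's integrator makes the forward path type 1, so e_ss to a step is zero.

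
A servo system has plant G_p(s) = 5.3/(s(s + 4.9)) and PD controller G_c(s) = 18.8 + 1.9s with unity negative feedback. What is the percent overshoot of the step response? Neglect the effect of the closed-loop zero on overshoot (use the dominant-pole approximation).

2.84%

Forward path: (18.8 + 1.9s)·5.3/(s(s+4.9)). The closed-loop characteristic equation is s² + (4.9 + 5.3·1.9)s + 5.3·18.8 = 0.
That is s² + 14.97s + 99.64 = 0, so ω_n = 9.982 rad/s and ζ = 14.97/(2·9.982) = 0.7499.
%OS = 100·exp(−πζ/√(1−ζ²)) = 2.84%.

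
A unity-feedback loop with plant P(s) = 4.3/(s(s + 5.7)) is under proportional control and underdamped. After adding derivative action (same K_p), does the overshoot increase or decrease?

With PD the characteristic equation becomes s² + (a + K·K_d)s + K·K_p = 0; the damping term grows, ζ rises, overshoot falls.

decrease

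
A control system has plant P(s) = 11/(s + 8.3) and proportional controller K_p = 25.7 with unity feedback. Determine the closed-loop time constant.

Closed-loop transfer function: T(s) = K_p·P(s)/(1 + K_p·P(s)) = 282.7/(s + 8.3 + 282.7) = 282.7/(s + 291).
Time constant τ = 1/291 = 0.00344 s.

τ = 0.00344 s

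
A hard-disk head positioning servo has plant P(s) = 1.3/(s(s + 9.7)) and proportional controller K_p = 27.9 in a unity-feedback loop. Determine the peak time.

Closed-loop characteristic equation: s² + 9.7s + 36.27 = 0, so ω_n = 6.022 rad/s and ζ = 9.7/(2·6.022) = 0.8053.
Damped frequency ω_d = ω_n√(1−ζ²) = 3.57 rad/s, so peak time T_p = π/ω_d = 0.88 s.

T_p = 0.88 s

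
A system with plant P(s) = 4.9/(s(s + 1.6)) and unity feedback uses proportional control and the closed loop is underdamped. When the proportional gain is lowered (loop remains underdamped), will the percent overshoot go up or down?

ζ = 1.6/(2√(4.9K_p)) rises as K_p falls; higher damping means less overshoot.

decrease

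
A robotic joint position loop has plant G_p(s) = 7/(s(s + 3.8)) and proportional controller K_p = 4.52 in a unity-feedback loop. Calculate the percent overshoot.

32.4%

Closed-loop characteristic equation: s² + 3.8s + 31.64 = 0, so ω_n = 5.625 rad/s and ζ = 3.8/(2·5.625) = 0.3378.
%OS = 100·exp(−πζ/√(1−ζ²)) = 100·exp(−π·0.3378/√0.8859) = 32.4%.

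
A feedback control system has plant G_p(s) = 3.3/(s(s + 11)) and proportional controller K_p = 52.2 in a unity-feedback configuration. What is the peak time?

T_p = 0.264 s

Closed-loop characteristic equation: s² + 11s + 172.3 = 0, so ω_n = 13.12 rad/s and ζ = 11/(2·13.12) = 0.4191.
Damped frequency ω_d = ω_n√(1−ζ²) = 11.92 rad/s, so peak time T_p = π/ω_d = 0.264 s.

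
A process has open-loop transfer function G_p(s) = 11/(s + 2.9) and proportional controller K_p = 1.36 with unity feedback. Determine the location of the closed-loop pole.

s = -17.86

Closed-loop transfer function: T(s) = K_p·G_p(s)/(1 + K_p·G_p(s)) = 14.96/(s + 2.9 + 14.96) = 14.96/(s + 17.86).
The closed-loop pole is at s = −17.86.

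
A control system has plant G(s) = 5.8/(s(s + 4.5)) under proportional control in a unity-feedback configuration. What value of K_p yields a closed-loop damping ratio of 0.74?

K_p = 1.59

Closed-loop characteristic equation: s² + 4.5s + K_p·5.8 = 0.
So ω_n = √(5.8K_p) and 2ζω_n = 4.5, giving ζ = 4.5/(2√(5.8K_p)).
Setting ζ = 0.74: √(5.8K_p) = 4.5/(2·0.74) = 3.041, so K_p = 9.245/5.8 = 1.59.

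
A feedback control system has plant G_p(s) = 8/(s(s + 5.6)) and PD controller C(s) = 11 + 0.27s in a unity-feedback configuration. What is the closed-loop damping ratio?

ζ = 0.414

Forward path: (11 + 0.27s)·8/(s(s+5.6)). The closed-loop characteristic equation is s² + (5.6 + 8·0.27)s + 8·11 = 0.
That is s² + 7.76s + 88 = 0, so ω_n = 9.381 rad/s and ζ = 7.76/(2·9.381) = 0.4136.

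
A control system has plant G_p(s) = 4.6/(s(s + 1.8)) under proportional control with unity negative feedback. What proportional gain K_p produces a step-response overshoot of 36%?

From %OS = 100·exp(−πζ/√(1−ζ²)) = 36%, ζ = −ln(0.36)/√(π²+ln²(0.36)) = 0.3093.
Characteristic equation s² + 1.8s + 4.6K_p = 0 gives ζ = 1.8/(2√(4.6K_p)).
Setting ζ = 0.3093: √(4.6K_p) = 1.8/(2·0.3093) = 2.91, so K_p = 8.469/4.6 = 1.84.

K_p = 1.84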